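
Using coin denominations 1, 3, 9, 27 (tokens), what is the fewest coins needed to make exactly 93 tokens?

5

93 − 3×27→12 − 1×9→3 − 1×3→0
Total coins = 3 + 1 + 1 = 5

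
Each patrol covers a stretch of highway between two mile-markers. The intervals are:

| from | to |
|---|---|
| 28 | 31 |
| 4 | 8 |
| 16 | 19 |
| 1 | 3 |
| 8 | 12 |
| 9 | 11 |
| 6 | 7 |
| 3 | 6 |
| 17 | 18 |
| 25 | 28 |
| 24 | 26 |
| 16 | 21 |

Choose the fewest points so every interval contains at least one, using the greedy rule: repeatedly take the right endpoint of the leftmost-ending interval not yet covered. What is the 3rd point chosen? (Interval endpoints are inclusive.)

11

By right end: [1,3]  [3,6]  [6,7]  [4,8]  [9,11]  [8,12]  [17,18]  [16,19]  [16,21]  [24,26]  [25,28]  [28,31]
[1,3] uncovered → point at 3; [6,7] uncovered → point at 7; [9,11] uncovered → point at 11; [17,18] uncovered → point at 18; [24,26] uncovered → point at 26; [28,31] uncovered → point at 31.
Points: 3, 7, 11, 18, 26, 31 (6 total).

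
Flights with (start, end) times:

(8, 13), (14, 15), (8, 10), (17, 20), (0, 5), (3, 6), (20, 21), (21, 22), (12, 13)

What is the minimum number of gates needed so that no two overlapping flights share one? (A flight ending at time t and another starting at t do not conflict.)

2

starts: [0, 3, 8, 8, 12, 14, 17, 20, 21]
ends:   [5, 6, 10, 13, 13, 15, 20, 21, 22]
s0→1 s3→2  — peak 2.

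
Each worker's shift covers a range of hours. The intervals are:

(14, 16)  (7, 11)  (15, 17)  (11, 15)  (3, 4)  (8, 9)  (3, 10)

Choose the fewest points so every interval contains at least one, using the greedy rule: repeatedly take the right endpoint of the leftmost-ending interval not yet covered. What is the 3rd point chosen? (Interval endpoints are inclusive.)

15

By right end: [3,4]  [8,9]  [3,10]  [7,11]  [11,15]  [14,16]  [15,17]
[3,4] uncovered → point at 4; [8,9] uncovered → point at 9; [11,15] uncovered → point at 15.
Points: 4, 9, 15 (3 total).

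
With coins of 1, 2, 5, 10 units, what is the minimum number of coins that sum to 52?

52 = 5×10 + 1×2
Total coins = 5 + 1 = 6

6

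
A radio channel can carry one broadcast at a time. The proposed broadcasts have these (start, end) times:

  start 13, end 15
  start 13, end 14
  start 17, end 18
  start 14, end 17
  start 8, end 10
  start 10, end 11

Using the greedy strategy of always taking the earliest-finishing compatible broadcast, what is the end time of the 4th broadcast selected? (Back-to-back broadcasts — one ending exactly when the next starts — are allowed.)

Order by finish time; keep every interval that doesn't clash with the previous kept one.
Sorted by end: (8,10)  (10,11)  (13,14)  (13,15)  (14,17)  (17,18)
take (8,10); take (10,11); take (13,14); take (14,17); take (17,18).
Selected: (8,10) (10,11) (13,14) (14,17) (17,18)

17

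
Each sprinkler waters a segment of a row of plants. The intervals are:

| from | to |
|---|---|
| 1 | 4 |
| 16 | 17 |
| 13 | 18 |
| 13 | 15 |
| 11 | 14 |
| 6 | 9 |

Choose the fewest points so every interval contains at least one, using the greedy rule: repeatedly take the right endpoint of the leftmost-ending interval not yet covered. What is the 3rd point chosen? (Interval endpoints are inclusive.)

14

Process intervals by earliest right end; each time one isn't hit yet, stab at its right endpoint.
By right end: [1,4]  [6,9]  [11,14]  [13,15]  [16,17]  [13,18]
[1,4] uncovered → point at 4; [6,9] uncovered → point at 9; [11,14] uncovered → point at 14; [16,17] uncovered → point at 17.
Points: 4, 9, 14, 17 (4 total).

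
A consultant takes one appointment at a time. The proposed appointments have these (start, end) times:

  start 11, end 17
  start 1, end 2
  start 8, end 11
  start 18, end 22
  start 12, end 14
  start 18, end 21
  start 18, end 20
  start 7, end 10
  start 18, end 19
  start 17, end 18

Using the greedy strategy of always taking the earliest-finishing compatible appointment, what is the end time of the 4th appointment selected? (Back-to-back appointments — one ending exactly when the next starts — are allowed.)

By end time: (1,2), (7,10), (8,11), (12,14), (11,17), (17,18), (18,19), (18,20), (18,21), (18,22).
Pick (1,2); next start ≥ 2 → (7,10); next start ≥ 10 → (12,14); next start ≥ 14 → (17,18); next start ≥ 18 → (18,19).
Selected: (1,2) (7,10) (12,14) (17,18) (18,19)

18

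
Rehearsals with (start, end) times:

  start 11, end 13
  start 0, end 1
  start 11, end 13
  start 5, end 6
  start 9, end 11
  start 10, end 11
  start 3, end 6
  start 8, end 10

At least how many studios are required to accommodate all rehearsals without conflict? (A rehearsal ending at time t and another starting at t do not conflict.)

The answer is the maximum number of intervals overlapping at any instant.
Events (time:±→running): 0:+→1 1:-→0 3:+→1 5:+→2 … peak 2.

2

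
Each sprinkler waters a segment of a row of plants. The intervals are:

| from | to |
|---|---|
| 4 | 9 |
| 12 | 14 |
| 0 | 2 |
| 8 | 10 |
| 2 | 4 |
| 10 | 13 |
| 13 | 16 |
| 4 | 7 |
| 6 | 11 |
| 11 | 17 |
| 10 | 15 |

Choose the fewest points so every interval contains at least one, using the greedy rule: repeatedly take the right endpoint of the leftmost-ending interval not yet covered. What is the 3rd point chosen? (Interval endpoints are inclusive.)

10

Sorted: [0,2] [2,4] [4,7] [4,9] [8,10] [6,11] [10,13] [12,14] [10,15] [13,16] [11,17]
{[0,2],[2,4]} hit by 2; {[4,7],[4,9]} hit by 7; {[8,10],[6,11],[10,13]} hit by 10; {[12,14],[10,15],[13,16],[11,17]} hit by 14.
Points: 2, 7, 10, 14 (4 total).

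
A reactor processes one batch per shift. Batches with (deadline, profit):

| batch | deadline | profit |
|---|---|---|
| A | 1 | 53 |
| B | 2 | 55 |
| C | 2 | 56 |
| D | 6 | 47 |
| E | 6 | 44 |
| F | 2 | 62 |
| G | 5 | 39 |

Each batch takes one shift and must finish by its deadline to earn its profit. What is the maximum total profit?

Take jobs in profit order; each goes to the latest open slot no later than its deadline.
By profit: F(d2,62), C(d2,56), B(d2,55), A(d1,53), D(d6,47), E(d6,44), G(d5,39)
F→slot 2; C→slot 1; B skipped; A skipped; D→slot 6; E→slot 5; G→slot 4.
Profit = 56 + 62 + 39 + 44 + 47 = 248

248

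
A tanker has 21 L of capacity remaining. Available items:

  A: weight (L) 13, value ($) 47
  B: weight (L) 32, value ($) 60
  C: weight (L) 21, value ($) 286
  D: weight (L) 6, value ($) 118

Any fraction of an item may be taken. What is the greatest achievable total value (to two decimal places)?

Sort by value per unit weight and fill in that order.
Ratios (sorted): D 19.67, C 13.62, A 3.62, B 1.88
take D (6 @ 118); take 15/21 of C → 204.29. Capacity used 21/21.
Total value = 322.29

322.29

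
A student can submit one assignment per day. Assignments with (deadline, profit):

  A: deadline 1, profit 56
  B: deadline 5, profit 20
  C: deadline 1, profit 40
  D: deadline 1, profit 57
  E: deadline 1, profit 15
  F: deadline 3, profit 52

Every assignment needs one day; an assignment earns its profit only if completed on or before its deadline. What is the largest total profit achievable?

129

Take jobs in profit order; each goes to the latest open slot no later than its deadline.
Profit order: D=57 A=56 F=52 C=40 B=20 E=15
Assign: D→slot 1, A skipped, F→slot 3, C skipped, B→slot 5, E skipped.
Slots: [1:D] [3:F] [5:B]
Profit = 57 + 52 + 20 = 129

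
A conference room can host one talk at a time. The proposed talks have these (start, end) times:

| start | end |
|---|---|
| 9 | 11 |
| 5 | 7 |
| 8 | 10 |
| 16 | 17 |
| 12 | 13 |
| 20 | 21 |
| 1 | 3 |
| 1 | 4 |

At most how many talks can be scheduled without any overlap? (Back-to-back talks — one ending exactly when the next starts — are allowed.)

Greedy by earliest finish: after sorting by end time, pick each interval compatible with the last pick.
Sorted by end: (1,3)  (1,4)  (5,7)  (8,10)  (9,11)  (12,13)  (16,17)  (20,21)
take (1,3); skip (1,4); take (5,7); take (8,10); skip (9,11); take (12,13); take (16,17); take (20,21).
Selected 6 talks.

6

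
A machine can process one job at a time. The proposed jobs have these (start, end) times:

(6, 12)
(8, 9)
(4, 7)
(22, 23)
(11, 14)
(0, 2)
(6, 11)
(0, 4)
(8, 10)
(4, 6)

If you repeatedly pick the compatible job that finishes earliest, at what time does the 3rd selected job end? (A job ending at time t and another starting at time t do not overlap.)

Sorted by end: (0,2)  (0,4)  (4,6)  (4,7)  (8,9)  (8,10)  (6,11)  (6,12)  (11,14)  (22,23)
take (0,2); skip (0,4); take (4,6); take (8,9); skip (6,11); skip (6,12); take (11,14); take (22,23).
Selected: (0,2) (4,6) (8,9) (11,14) (22,23)

9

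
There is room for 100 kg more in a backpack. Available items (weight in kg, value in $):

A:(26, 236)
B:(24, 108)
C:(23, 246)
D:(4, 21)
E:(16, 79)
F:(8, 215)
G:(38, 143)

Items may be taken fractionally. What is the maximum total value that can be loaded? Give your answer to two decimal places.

900.50

Greedy by value/weight ratio, highest first.
Order: F (215/8=26.88) > C (246/23=10.70) > A (236/26=9.08) > D (21/4=5.25) > E (79/16=4.94) > B (108/24=4.50) > G (143/38=3.76)
Fill: take F (8 @ 215) → take C (23 @ 246) → take A (26 @ 236) → take D (4 @ 21) → take E (16 @ 79) → take 23/24 of B → 103.50; 100/100 used.
Total value = 900.50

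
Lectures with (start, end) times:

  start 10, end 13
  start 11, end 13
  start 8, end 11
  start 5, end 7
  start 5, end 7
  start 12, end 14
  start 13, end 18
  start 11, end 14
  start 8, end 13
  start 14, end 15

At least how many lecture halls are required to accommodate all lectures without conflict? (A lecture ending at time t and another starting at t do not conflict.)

5

starts: [5, 5, 8, 8, 10, 11, 11, 12, 13, 14]
ends:   [7, 7, 11, 13, 13, 13, 14, 14, 15, 18]
s5→1 s5→2 e7→1 e7→0 s8→1 s8→2 s10→3 e11→2 s11→3 s11→4 s12→5  — peak 5.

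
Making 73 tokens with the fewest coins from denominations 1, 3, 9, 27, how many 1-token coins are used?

73 − 2×27→19 − 2×9→1 − 1×1→0
Count of 1: 1

1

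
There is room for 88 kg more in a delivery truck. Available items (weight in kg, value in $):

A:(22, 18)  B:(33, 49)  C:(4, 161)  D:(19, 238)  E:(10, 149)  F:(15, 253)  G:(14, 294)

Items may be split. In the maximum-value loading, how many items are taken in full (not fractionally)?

Sort by value per unit weight and fill in that order.
Order: C (161/4=40.25) > G (294/14=21.00) > F (253/15=16.87) > E (149/10=14.90) > D (238/19=12.53) > B (49/33=1.48) > A (18/22=0.82)
Fill: take C (4 @ 161) → take G (14 @ 294) → take F (15 @ 253) → take E (10 @ 149) → take D (19 @ 238) → take 26/33 of B → 38.61; 88/88 used.
5 item(s) taken whole; one partial (take 26/33 of B).

5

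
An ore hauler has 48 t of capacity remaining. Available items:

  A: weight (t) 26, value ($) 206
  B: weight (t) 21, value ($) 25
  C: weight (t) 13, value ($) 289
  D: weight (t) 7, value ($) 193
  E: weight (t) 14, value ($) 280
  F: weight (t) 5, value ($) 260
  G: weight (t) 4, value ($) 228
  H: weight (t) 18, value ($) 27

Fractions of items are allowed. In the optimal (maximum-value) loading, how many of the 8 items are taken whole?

Greedy by value/weight ratio, highest first.
Order: G (228/4=57.00) > F (260/5=52.00) > D (193/7=27.57) > C (289/13=22.23) > E (280/14=20.00) > A (206/26=7.92) > H (27/18=1.50) > B (25/21=1.19)
Fill: take G (4 @ 228) → take F (5 @ 260) → take D (7 @ 193) → take C (13 @ 289) → take E (14 @ 280) → take 5/26 of A → 39.62; 48/48 used.
5 item(s) taken whole; one partial (take 5/26 of A).

5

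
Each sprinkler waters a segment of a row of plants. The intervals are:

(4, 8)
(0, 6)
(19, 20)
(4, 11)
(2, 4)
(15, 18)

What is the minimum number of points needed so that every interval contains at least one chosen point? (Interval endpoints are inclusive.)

Sorted: [2,4] [0,6] [4,8] [4,11] [15,18] [19,20]
{[2,4],[0,6],[4,8],[4,11]} hit by 4; {[15,18]} hit by 18; {[19,20]} hit by 20.
Points: 4, 18, 20 (3 total).

3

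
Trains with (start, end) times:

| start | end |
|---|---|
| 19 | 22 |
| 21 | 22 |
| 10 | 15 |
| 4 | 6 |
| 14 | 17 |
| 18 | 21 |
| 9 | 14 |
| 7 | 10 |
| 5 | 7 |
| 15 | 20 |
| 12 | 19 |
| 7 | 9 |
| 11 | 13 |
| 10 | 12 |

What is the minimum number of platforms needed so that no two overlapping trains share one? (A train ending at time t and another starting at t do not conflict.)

4

Events (time:±→running): 4:+→1 5:+→2 6:-→1 7:-→0 7:+→1 7:+→2 9:-→1 9:+→2 10:-→1 10:+→2 10:+→3 11:+→4 … peak 4.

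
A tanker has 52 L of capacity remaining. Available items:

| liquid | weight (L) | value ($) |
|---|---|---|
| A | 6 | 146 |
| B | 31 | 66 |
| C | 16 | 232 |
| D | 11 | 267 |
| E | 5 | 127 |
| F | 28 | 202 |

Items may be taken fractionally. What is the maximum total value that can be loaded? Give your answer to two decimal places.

873.00

Sort by value per unit weight and fill in that order.
Ratios (sorted): E 25.40, A 24.33, D 24.27, C 14.50, F 7.21, B 2.13
take E (5 @ 127); take A (6 @ 146); take D (11 @ 267); take C (16 @ 232); take 14/28 of F → 101.00. Capacity used 52/52.
Total value = 873.00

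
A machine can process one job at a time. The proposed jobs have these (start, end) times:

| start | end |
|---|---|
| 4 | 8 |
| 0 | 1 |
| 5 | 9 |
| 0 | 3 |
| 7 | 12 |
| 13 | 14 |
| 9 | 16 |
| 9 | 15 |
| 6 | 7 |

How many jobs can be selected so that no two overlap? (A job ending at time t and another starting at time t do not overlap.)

By end time: (0,1), (0,3), (6,7), (4,8), (5,9), (7,12), (13,14), (9,15), (9,16).
Pick (0,1); next start ≥ 1 → (6,7); next start ≥ 7 → (7,12); next start ≥ 12 → (13,14).
Selected 4 jobs.

4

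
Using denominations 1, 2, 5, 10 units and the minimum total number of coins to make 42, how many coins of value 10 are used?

42 = 4×10 + 1×2
Count of 10: 4

4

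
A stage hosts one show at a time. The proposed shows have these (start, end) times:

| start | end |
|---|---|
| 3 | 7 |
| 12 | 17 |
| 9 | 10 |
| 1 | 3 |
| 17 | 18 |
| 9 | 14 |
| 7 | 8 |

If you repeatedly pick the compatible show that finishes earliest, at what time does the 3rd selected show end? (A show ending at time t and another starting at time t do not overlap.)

By end time: (1,3), (3,7), (7,8), (9,10), (9,14), (12,17), (17,18).
Pick (1,3); next start ≥ 3 → (3,7); next start ≥ 7 → (7,8); next start ≥ 8 → (9,10); next start ≥ 10 → (12,17); next start ≥ 17 → (17,18).
Selected: (1,3) (3,7) (7,8) (9,10) (12,17) (17,18)

8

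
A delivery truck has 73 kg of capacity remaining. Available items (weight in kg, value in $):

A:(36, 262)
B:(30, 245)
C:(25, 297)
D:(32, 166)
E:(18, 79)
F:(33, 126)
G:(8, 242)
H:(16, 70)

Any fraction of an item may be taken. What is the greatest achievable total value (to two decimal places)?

856.78

Greedy by value/weight ratio, highest first.
Ratios (sorted): G 30.25, C 11.88, B 8.17, A 7.28, D 5.19, E 4.39, H 4.38, F 3.82
take G (8 @ 242); take C (25 @ 297); take B (30 @ 245); take 10/36 of A → 72.78. Capacity used 73/73.
Total value = 856.78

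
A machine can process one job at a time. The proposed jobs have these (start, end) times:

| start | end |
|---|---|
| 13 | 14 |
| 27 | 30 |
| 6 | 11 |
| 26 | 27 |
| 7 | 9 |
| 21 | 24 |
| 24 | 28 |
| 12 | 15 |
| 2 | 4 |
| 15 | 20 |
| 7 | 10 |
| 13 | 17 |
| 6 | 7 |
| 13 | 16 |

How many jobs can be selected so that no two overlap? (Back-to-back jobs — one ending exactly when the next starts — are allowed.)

8

Sort by end time and greedily take each interval whose start is ≥ the last chosen end.
By end time: (2,4), (6,7), (7,9), (7,10), (6,11), (13,14), (12,15), (13,16), (13,17), (15,20), (21,24), (26,27), (24,28), (27,30).
Pick (2,4); next start ≥ 4 → (6,7); next start ≥ 7 → (7,9); next start ≥ 9 → (13,14); next start ≥ 14 → (15,20); next start ≥ 20 → (21,24); next start ≥ 24 → (26,27); next start ≥ 27 → (27,30).
Selected 8 jobs.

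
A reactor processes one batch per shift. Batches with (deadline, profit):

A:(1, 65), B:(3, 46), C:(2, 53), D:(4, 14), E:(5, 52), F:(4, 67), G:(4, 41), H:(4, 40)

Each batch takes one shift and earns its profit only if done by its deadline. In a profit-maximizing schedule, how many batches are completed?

5

Profit order: F=67 A=65 C=53 E=52 B=46 G=41 H=40 D=14
Assign: F→slot 4, A→slot 1, C→slot 2, E→slot 5, B→slot 3, G skipped, H skipped, D skipped.
Slots: [1:A] [2:C] [3:B] [4:F] [5:E]
5 of 8 scheduled.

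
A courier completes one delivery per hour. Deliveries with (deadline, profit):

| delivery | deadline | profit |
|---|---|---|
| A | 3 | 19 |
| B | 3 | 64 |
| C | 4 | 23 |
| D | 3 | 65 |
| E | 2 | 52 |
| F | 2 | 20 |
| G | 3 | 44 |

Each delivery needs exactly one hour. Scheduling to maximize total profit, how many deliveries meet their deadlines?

4

Sort by profit descending; place each in the latest free slot ≤ its deadline.
By profit: D(d3,65), B(d3,64), E(d2,52), G(d3,44), C(d4,23), F(d2,20), A(d3,19)
D→slot 3; B→slot 2; E→slot 1; G skipped; C→slot 4; F skipped; A skipped.
4 of 7 scheduled.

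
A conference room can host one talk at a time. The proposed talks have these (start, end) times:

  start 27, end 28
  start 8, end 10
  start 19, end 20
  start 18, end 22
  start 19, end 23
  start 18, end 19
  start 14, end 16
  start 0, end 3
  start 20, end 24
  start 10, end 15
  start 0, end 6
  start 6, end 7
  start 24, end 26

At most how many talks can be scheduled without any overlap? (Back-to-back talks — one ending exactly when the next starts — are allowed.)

9

Greedy by earliest finish: after sorting by end time, pick each interval compatible with the last pick.
By end time: (0,3), (0,6), (6,7), (8,10), (10,15), (14,16), (18,19), (19,20), (18,22), (19,23), (20,24), (24,26), (27,28).
Pick (0,3); next start ≥ 3 → (6,7); next start ≥ 7 → (8,10); next start ≥ 10 → (10,15); next start ≥ 15 → (18,19); next start ≥ 19 → (19,20); next start ≥ 20 → (20,24); next start ≥ 24 → (24,26); next start ≥ 26 → (27,28).
Selected 9 talks.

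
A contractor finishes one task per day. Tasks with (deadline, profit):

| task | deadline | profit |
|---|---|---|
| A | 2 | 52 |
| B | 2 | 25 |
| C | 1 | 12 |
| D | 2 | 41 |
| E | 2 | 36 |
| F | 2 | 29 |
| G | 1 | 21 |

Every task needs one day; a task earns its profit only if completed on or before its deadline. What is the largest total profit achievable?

Take jobs in profit order; each goes to the latest open slot no later than its deadline.
Profit order: A=52 D=41 E=36 F=29 B=25 G=21 C=12
Assign: A→slot 2, D→slot 1, E skipped, F skipped, B skipped, G skipped, C skipped.
Slots: [1:D] [2:A]
Profit = 41 + 52 = 93

93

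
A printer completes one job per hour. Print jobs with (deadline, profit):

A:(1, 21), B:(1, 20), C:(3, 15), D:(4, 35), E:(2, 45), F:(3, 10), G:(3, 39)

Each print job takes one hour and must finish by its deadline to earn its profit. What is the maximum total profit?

Take jobs in profit order; each goes to the latest open slot no later than its deadline.
By profit: E(d2,45), G(d3,39), D(d4,35), A(d1,21), B(d1,20), C(d3,15), F(d3,10)
E→slot 2; G→slot 3; D→slot 4; A→slot 1; B skipped; C skipped; F skipped.
Profit = 21 + 45 + 39 + 35 = 140

140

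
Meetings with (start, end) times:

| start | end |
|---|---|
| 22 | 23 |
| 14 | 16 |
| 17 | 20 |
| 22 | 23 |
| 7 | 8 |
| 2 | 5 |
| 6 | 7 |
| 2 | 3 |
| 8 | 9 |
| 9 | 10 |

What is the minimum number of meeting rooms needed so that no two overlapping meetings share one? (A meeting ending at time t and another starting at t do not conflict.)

2

Events (time:±→running): 2:+→1 2:+→2 … peak 2.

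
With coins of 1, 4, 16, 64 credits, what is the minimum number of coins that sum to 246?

246 − 3×64→54 − 3×16→6 − 1×4→2 − 2×1→0
Total coins = 3 + 3 + 1 + 2 = 9

9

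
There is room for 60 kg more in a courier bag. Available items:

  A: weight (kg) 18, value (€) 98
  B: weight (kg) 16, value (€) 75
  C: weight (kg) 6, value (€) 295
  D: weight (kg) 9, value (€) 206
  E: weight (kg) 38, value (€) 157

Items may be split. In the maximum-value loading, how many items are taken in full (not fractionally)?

4

Sort by value per unit weight and fill in that order.
Order: C (295/6=49.17) > D (206/9=22.89) > A (98/18=5.44) > B (75/16=4.69) > E (157/38=4.13)
Fill: take C (6 @ 295) → take D (9 @ 206) → take A (18 @ 98) → take B (16 @ 75) → take 11/38 of E → 45.45; 60/60 used.
4 item(s) taken whole; one partial (take 11/38 of E).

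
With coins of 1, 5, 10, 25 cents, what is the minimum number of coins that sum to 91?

6

91 − 3×25→16 − 1×10→6 − 1×5→1 − 1×1→0
Total coins = 3 + 1 + 1 + 1 = 6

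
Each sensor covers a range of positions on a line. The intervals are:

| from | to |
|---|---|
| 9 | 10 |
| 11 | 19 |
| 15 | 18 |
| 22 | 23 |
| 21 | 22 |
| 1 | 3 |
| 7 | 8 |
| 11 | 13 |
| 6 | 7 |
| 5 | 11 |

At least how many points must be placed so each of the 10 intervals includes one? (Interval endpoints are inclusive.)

Process intervals by earliest right end; each time one isn't hit yet, stab at its right endpoint.
By right end: [1,3]  [6,7]  [7,8]  [9,10]  [5,11]  [11,13]  [15,18]  [11,19]  [21,22]  [22,23]
[1,3] uncovered → point at 3; [6,7] uncovered → point at 7; [9,10] uncovered → point at 10; [11,13] uncovered → point at 13; [15,18] uncovered → point at 18; [21,22] uncovered → point at 22.
Points: 3, 7, 10, 13, 18, 22 (6 total).

6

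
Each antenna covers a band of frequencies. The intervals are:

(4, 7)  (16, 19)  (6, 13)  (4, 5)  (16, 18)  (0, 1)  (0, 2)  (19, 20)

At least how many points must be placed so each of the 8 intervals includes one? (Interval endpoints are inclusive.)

5

Process intervals by earliest right end; each time one isn't hit yet, stab at its right endpoint.
Sorted: [0,1] [0,2] [4,5] [4,7] [6,13] [16,18] [16,19] [19,20]
{[0,1],[0,2]} hit by 1; {[4,5],[4,7]} hit by 5; {[6,13]} hit by 13; {[16,18],[16,19]} hit by 18; {[19,20]} hit by 20.
Points: 1, 5, 13, 18, 20 (5 total).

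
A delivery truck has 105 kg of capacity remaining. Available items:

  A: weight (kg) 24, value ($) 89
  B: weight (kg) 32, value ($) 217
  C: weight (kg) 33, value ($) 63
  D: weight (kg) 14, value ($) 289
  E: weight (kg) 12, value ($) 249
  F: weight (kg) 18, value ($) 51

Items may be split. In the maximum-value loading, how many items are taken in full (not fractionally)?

5

Order: E (249/12=20.75) > D (289/14=20.64) > B (217/32=6.78) > A (89/24=3.71) > F (51/18=2.83) > C (63/33=1.91)
Fill: take E (12 @ 249) → take D (14 @ 289) → take B (32 @ 217) → take A (24 @ 89) → take F (18 @ 51) → take 5/33 of C → 9.55; 105/105 used.
5 item(s) taken whole; one partial (take 5/33 of C).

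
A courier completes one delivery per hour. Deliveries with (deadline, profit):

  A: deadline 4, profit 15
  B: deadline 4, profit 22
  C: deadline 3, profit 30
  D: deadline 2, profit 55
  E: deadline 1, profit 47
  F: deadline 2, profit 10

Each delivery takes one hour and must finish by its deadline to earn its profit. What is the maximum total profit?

154

Sort by profit descending; place each in the latest free slot ≤ its deadline.
Profit order: D=55 E=47 C=30 B=22 A=15 F=10
Assign: D→slot 2, E→slot 1, C→slot 3, B→slot 4, A skipped, F skipped.
Slots: [1:E] [2:D] [3:C] [4:B]
Profit = 47 + 55 + 30 + 22 = 154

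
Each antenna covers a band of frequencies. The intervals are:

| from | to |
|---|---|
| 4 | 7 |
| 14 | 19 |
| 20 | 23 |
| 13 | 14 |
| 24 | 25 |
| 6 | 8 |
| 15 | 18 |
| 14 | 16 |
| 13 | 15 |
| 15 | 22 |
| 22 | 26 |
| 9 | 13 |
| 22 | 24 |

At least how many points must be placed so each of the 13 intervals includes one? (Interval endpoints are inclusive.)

Process intervals by earliest right end; each time one isn't hit yet, stab at its right endpoint.
By right end: [4,7]  [6,8]  [9,13]  [13,14]  [13,15]  [14,16]  [15,18]  [14,19]  [15,22]  [20,23]  [22,24]  [24,25]  [22,26]
[4,7] uncovered → point at 7; [9,13] uncovered → point at 13; [14,16] uncovered → point at 16; [20,23] uncovered → point at 23; [24,25] uncovered → point at 25.
Points: 7, 13, 16, 23, 25 (5 total).

5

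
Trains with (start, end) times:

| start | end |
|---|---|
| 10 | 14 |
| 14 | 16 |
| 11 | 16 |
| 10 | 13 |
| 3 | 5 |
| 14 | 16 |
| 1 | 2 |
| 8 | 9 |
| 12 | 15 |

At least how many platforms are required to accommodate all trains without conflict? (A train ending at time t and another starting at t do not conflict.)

4

The answer is the maximum number of intervals overlapping at any instant.
Events (time:±→running): 1:+→1 2:-→0 3:+→1 5:-→0 8:+→1 9:-→0 10:+→1 10:+→2 11:+→3 12:+→4 … peak 4.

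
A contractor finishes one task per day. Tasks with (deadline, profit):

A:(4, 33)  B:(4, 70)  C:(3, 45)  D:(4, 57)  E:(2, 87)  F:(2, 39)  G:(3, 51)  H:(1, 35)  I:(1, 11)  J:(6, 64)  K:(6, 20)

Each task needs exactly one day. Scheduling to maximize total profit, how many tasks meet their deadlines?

6

Sort by profit descending; place each in the latest free slot ≤ its deadline.
Profit order: E=87 B=70 J=64 D=57 G=51 C=45 F=39 H=35 A=33 K=20 I=11
Assign: E→slot 2, B→slot 4, J→slot 6, D→slot 3, G→slot 1, C skipped, F skipped, H skipped, A skipped, K→slot 5, I skipped.
Slots: [1:G] [2:E] [3:D] [4:B] [5:K] [6:J]
6 of 11 scheduled.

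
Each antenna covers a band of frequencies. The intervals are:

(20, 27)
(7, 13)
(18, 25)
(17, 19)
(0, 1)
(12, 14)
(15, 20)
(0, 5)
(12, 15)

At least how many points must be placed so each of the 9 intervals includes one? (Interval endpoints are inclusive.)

Process intervals by earliest right end; each time one isn't hit yet, stab at its right endpoint.
Sorted: [0,1] [0,5] [7,13] [12,14] [12,15] [17,19] [15,20] [18,25] [20,27]
{[0,1],[0,5]} hit by 1; {[7,13],[12,14],[12,15]} hit by 13; {[17,19],[15,20],[18,25]} hit by 19; {[20,27]} hit by 27.
Points: 1, 13, 19, 27 (4 total).

4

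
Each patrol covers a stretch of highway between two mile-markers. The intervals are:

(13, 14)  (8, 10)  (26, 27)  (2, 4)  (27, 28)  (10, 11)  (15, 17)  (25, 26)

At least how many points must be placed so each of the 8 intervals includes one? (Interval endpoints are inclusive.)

6

Process intervals by earliest right end; each time one isn't hit yet, stab at its right endpoint.
By right end: [2,4]  [8,10]  [10,11]  [13,14]  [15,17]  [25,26]  [26,27]  [27,28]
[2,4] uncovered → point at 4; [8,10] uncovered → point at 10; [13,14] uncovered → point at 14; [15,17] uncovered → point at 17; [25,26] uncovered → point at 26; [27,28] uncovered → point at 28.
Points: 4, 10, 14, 17, 26, 28 (6 total).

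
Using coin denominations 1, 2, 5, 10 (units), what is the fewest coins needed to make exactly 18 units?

18 = 1×10 + 1×5 + 1×2 + 1×1
Total coins = 1 + 1 + 1 + 1 = 4

4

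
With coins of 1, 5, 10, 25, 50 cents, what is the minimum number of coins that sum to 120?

4

Use the largest denomination that fits, subtract, and repeat.
120 = 2×50 + 2×10
Total coins = 2 + 2 = 4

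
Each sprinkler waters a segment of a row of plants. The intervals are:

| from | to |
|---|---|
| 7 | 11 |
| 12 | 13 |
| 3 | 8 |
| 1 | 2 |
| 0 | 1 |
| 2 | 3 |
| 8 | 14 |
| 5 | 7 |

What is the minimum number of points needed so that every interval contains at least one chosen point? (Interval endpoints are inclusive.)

4

Process intervals by earliest right end; each time one isn't hit yet, stab at its right endpoint.
Sorted: [0,1] [1,2] [2,3] [5,7] [3,8] [7,11] [12,13] [8,14]
{[0,1],[1,2]} hit by 1; {[2,3]} hit by 3; {[5,7],[3,8],[7,11]} hit by 7; {[12,13],[8,14]} hit by 13.
Points: 1, 3, 7, 13 (4 total).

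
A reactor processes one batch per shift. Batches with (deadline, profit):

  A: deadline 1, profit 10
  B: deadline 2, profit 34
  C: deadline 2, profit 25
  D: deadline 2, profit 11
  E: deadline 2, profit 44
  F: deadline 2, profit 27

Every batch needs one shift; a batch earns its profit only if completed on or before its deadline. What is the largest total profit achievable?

78

By profit: E(d2,44), B(d2,34), F(d2,27), C(d2,25), D(d2,11), A(d1,10)
E→slot 2; B→slot 1; F skipped; C skipped; D skipped; A skipped.
Profit = 34 + 44 = 78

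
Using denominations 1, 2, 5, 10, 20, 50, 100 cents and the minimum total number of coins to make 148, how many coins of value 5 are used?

Greedy: take as many of the largest coin as possible, then repeat with the remainder.
148 − 1×100→48 − 2×20→8 − 1×5→3 − 1×2→1 − 1×1→0
Count of 5: 1

1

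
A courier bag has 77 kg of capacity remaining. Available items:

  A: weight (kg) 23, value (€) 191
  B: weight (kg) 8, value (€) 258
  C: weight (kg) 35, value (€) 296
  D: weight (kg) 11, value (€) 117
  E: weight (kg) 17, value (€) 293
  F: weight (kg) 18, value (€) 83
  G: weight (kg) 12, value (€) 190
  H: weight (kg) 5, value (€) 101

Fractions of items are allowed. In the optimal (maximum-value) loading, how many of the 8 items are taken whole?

5

Greedy by value/weight ratio, highest first.
Order: B (258/8=32.25) > H (101/5=20.20) > E (293/17=17.24) > G (190/12=15.83) > D (117/11=10.64) > C (296/35=8.46) > A (191/23=8.30) > F (83/18=4.61)
Fill: take B (8 @ 258) → take H (5 @ 101) → take E (17 @ 293) → take G (12 @ 190) → take D (11 @ 117) → take 24/35 of C → 202.97; 77/77 used.
5 item(s) taken whole; one partial (take 24/35 of C).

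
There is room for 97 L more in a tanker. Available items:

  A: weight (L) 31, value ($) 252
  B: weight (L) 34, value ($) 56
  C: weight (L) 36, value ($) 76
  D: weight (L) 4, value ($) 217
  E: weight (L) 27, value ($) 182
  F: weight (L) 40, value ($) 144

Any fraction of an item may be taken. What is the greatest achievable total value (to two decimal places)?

Sort by value per unit weight and fill in that order.
Order: D (217/4=54.25) > A (252/31=8.13) > E (182/27=6.74) > F (144/40=3.60) > C (76/36=2.11) > B (56/34=1.65)
Fill: take D (4 @ 217) → take A (31 @ 252) → take E (27 @ 182) → take 35/40 of F → 126.00; 97/97 used.
Total value = 777.00

777.00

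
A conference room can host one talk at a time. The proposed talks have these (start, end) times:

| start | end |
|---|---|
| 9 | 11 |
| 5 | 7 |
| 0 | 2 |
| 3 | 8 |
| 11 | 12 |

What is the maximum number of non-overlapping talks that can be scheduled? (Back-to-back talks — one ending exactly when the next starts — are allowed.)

Sorted by end: (0,2)  (5,7)  (3,8)  (9,11)  (11,12)
take (0,2); take (5,7); skip (3,8); take (9,11); take (11,12).
Selected 4 talks.

4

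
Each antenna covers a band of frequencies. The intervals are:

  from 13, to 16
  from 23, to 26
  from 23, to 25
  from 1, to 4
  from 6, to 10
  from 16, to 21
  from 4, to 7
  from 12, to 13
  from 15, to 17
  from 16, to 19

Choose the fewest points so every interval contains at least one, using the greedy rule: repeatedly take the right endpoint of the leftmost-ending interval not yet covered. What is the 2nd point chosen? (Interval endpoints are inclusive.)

Sort by right endpoint; whenever an interval is uncovered, place a point at its right end.
Sorted: [1,4] [4,7] [6,10] [12,13] [13,16] [15,17] [16,19] [16,21] [23,25] [23,26]
{[1,4],[4,7]} hit by 4; {[6,10]} hit by 10; {[12,13],[13,16]} hit by 13; {[15,17],[16,19],[16,21]} hit by 17; {[23,25],[23,26]} hit by 25.
Points: 4, 10, 13, 17, 25 (5 total).

10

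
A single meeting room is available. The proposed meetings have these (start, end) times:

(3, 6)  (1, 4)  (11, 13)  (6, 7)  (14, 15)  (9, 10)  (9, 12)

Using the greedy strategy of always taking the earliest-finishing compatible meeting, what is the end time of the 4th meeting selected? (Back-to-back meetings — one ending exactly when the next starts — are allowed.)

Greedy by earliest finish: after sorting by end time, pick each interval compatible with the last pick.
Sorted by end: (1,4)  (3,6)  (6,7)  (9,10)  (9,12)  (11,13)  (14,15)
take (1,4); take (6,7); take (9,10); take (11,13); take (14,15).
Selected: (1,4) (6,7) (9,10) (11,13) (14,15)

13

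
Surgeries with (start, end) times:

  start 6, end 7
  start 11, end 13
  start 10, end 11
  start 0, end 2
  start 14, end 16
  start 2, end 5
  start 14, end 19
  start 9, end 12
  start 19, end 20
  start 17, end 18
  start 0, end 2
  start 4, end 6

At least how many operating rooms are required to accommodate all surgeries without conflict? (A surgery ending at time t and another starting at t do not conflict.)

2

starts: [0, 0, 2, 4, 6, 9, 10, 11, 14, 14, 17, 19]
ends:   [2, 2, 5, 6, 7, 11, 12, 13, 16, 18, 19, 20]
s0→1 s0→2  — peak 2.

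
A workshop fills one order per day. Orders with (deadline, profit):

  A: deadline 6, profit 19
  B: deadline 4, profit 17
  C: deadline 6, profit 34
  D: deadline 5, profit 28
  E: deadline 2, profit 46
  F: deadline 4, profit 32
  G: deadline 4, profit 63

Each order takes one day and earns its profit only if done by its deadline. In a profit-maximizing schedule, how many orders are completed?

Profit order: G=63 E=46 C=34 F=32 D=28 A=19 B=17
Assign: G→slot 4, E→slot 2, C→slot 6, F→slot 3, D→slot 5, A→slot 1, B skipped.
Slots: [1:A] [2:E] [3:F] [4:G] [5:D] [6:C]
6 of 7 scheduled.

6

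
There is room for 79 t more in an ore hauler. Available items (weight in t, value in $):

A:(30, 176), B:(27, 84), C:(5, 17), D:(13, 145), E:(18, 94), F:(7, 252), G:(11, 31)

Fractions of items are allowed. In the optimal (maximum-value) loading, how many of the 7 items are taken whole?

Sort by value per unit weight and fill in that order.
Order: F (252/7=36.00) > D (145/13=11.15) > A (176/30=5.87) > E (94/18=5.22) > C (17/5=3.40) > B (84/27=3.11) > G (31/11=2.82)
Fill: take F (7 @ 252) → take D (13 @ 145) → take A (30 @ 176) → take E (18 @ 94) → take C (5 @ 17) → take 6/27 of B → 18.67; 79/79 used.
5 item(s) taken whole; one partial (take 6/27 of B).

5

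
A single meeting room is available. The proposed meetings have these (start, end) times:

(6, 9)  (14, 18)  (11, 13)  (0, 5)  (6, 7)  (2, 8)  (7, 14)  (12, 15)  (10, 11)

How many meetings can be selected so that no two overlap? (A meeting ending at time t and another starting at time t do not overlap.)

Sorted by end: (0,5)  (6,7)  (2,8)  (6,9)  (10,11)  (11,13)  (7,14)  (12,15)  (14,18)
take (0,5); take (6,7); take (10,11); take (11,13); skip (7,14); skip (12,15); take (14,18).
Selected 5 meetings.

5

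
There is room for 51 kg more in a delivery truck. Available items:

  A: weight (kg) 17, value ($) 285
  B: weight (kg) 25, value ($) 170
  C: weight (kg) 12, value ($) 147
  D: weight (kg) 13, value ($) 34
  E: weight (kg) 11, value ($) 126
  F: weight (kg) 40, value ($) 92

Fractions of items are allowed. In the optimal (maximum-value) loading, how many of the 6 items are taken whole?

3

Sort by value per unit weight and fill in that order.
Ratios (sorted): A 16.76, C 12.25, E 11.45, B 6.80, D 2.62, F 2.30
take A (17 @ 285); take C (12 @ 147); take E (11 @ 126); take 11/25 of B → 74.80. Capacity used 51/51.
3 item(s) taken whole; one partial (take 11/25 of B).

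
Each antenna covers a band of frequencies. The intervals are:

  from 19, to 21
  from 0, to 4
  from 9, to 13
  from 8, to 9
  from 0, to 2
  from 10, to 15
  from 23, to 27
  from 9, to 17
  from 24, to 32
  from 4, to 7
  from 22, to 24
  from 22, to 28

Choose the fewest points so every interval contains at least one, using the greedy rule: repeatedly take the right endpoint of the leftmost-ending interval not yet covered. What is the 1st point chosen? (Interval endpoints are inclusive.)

2

By right end: [0,2]  [0,4]  [4,7]  [8,9]  [9,13]  [10,15]  [9,17]  [19,21]  [22,24]  [23,27]  [22,28]  [24,32]
[0,2] uncovered → point at 2; [4,7] uncovered → point at 7; [8,9] uncovered → point at 9; [10,15] uncovered → point at 15; [19,21] uncovered → point at 21; [22,24] uncovered → point at 24.
Points: 2, 7, 9, 15, 21, 24 (6 total).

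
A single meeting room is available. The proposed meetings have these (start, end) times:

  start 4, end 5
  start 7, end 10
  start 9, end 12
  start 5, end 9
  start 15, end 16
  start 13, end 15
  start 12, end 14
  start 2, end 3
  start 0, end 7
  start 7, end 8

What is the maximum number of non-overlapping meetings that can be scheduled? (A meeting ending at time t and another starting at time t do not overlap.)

Sorted by end: (2,3)  (4,5)  (0,7)  (7,8)  (5,9)  (7,10)  (9,12)  (12,14)  (13,15)  (15,16)
take (2,3); take (4,5); skip (0,7); take (7,8); take (9,12); take (12,14); skip (13,15); take (15,16).
Selected 6 meetings.

6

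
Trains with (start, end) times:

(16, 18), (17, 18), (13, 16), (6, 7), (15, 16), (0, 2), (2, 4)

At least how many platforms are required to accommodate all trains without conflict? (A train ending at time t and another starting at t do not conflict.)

2

The answer is the maximum number of intervals overlapping at any instant.
starts: [0, 2, 6, 13, 15, 16, 17]
ends:   [2, 4, 7, 16, 16, 18, 18]
s0→1 e2→0 s2→1 e4→0 s6→1 e7→0 s13→1 s15→2  — peak 2.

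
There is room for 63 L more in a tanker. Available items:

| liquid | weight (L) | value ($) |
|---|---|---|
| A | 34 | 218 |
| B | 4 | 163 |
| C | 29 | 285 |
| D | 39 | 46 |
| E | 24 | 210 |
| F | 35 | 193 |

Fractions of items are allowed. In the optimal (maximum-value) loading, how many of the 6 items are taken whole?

3

Greedy by value/weight ratio, highest first.
Ratios (sorted): B 40.75, C 9.83, E 8.75, A 6.41, F 5.51, D 1.18
take B (4 @ 163); take C (29 @ 285); take E (24 @ 210); take 6/34 of A → 38.47. Capacity used 63/63.
3 item(s) taken whole; one partial (take 6/34 of A).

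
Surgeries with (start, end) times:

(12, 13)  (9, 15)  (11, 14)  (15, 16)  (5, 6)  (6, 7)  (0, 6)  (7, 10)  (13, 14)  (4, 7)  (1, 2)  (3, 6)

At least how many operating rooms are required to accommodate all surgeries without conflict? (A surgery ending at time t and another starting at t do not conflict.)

4

Count concurrent intervals with a sweep; the peak is the room count.
Events (time:±→running): 0:+→1 1:+→2 2:-→1 3:+→2 4:+→3 5:+→4 … peak 4.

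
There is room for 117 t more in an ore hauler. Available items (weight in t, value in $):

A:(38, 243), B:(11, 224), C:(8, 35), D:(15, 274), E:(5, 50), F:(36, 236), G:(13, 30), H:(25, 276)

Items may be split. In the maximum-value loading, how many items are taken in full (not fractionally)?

5

Sort by value per unit weight and fill in that order.
Order: B (224/11=20.36) > D (274/15=18.27) > H (276/25=11.04) > E (50/5=10.00) > F (236/36=6.56) > A (243/38=6.39) > C (35/8=4.38) > G (30/13=2.31)
Fill: take B (11 @ 224) → take D (15 @ 274) → take H (25 @ 276) → take E (5 @ 50) → take F (36 @ 236) → take 25/38 of A → 159.87; 117/117 used.
5 item(s) taken whole; one partial (take 25/38 of A).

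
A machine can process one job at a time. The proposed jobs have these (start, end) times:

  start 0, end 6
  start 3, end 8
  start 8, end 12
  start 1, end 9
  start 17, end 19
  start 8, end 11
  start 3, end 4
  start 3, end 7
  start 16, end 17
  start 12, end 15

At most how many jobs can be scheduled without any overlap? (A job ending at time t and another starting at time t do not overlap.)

5

By end time: (3,4), (0,6), (3,7), (3,8), (1,9), (8,11), (8,12), (12,15), (16,17), (17,19).
Pick (3,4); next start ≥ 4 → (8,11); next start ≥ 11 → (12,15); next start ≥ 15 → (16,17); next start ≥ 17 → (17,19).
Selected 5 jobs.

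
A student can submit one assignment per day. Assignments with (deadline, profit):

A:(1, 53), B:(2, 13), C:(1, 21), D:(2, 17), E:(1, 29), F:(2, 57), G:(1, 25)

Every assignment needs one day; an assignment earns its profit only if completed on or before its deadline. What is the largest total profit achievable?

110

By profit: F(d2,57), A(d1,53), E(d1,29), G(d1,25), C(d1,21), D(d2,17), B(d2,13)
F→slot 2; A→slot 1; E skipped; G skipped; C skipped; D skipped; B skipped.
Profit = 53 + 57 = 110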